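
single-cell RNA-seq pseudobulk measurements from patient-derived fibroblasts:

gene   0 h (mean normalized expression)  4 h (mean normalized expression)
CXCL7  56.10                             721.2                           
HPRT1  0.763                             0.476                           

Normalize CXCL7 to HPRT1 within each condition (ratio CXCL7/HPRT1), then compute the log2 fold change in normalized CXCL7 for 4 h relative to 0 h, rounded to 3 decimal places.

4.365

CXCL7/HPRT1 (0 h) = 56.10 / 0.763 = 73.526
CXCL7/HPRT1 (4 h) = 721.2 / 0.476 = 1515.1
Fold change = 1515.1 / 73.526 = 20.6068
log2(20.6068) = 4.3650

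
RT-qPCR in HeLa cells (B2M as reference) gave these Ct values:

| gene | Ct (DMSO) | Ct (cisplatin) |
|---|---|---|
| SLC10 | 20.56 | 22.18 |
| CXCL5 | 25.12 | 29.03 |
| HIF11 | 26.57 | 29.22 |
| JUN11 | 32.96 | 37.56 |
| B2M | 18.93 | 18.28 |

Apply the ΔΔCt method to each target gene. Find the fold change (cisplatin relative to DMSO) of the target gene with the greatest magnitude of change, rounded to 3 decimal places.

0.026

SLC10: ΔΔCt = (22.18−18.28) − (20.56−18.93) = 3.90 − 1.63 = 2.27; fold change = 2^-2.27 = 0.207
CXCL5: ΔΔCt = (29.03−18.28) − (25.12−18.93) = 10.75 − 6.19 = 4.56; fold change = 2^-4.56 = 0.042
HIF11: ΔΔCt = (29.22−18.28) − (26.57−18.93) = 10.94 − 7.64 = 3.30; fold change = 2^-3.30 = 0.102
JUN11: ΔΔCt = (37.56−18.28) − (32.96−18.93) = 19.28 − 14.03 = 5.25; fold change = 2^-5.25 = 0.026
JUN11 has the largest |ΔΔCt| = 5.25.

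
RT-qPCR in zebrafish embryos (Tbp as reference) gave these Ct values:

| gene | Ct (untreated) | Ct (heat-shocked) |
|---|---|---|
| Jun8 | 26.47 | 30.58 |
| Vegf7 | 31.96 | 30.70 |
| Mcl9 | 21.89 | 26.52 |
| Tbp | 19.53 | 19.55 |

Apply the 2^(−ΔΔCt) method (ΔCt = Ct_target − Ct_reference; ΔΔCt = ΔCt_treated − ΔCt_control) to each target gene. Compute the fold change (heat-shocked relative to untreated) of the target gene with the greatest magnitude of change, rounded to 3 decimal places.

Jun8: ΔΔCt = (30.58−19.55) − (26.47−19.53) = 11.03 − 6.94 = 4.09; fold change = 2^-4.09 = 0.059
Vegf7: ΔΔCt = (30.70−19.55) − (31.96−19.53) = 11.15 − 12.43 = -1.28; fold change = 2^1.28 = 2.428
Mcl9: ΔΔCt = (26.52−19.55) − (21.89−19.53) = 6.97 − 2.36 = 4.61; fold change = 2^-4.61 = 0.041
Mcl9 has the largest |ΔΔCt| = 4.61.

0.041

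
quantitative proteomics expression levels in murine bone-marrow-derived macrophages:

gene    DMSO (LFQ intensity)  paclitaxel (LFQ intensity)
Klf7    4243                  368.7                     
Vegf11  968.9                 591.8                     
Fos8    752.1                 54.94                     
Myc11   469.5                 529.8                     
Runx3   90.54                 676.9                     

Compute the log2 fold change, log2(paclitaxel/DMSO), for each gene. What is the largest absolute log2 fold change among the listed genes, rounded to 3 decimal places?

3.775

log2(368.7/4243) = -3.525  (Klf7)
log2(591.8/968.9) = -0.711  (Vegf11)
log2(54.94/752.1) = -3.775  (Fos8)
log2(529.8/469.5) = 0.174  (Myc11)
log2(676.9/90.54) = 2.902  (Runx3)
The largest magnitude belongs to Fos8.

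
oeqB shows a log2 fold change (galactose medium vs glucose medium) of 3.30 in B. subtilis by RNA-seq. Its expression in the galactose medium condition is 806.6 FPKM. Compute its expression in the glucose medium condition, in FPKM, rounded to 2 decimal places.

81.90

Fold change = 2^(3.30) = 9.8492
glucose medium expression = 806.6 / 9.8492 = 81.90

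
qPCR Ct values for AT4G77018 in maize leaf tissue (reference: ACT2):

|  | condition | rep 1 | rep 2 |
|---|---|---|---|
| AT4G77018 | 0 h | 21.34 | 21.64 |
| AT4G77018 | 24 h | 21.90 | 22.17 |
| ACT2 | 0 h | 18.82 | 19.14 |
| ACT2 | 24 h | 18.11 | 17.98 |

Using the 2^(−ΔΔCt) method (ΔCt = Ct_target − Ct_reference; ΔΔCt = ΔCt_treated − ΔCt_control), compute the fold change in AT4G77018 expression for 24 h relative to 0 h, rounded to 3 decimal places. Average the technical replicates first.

0.358

Mean Ct: AT4G77018 0 h 21.490; AT4G77018 24 h 22.035; ACT2 0 h 18.980; ACT2 24 h 18.045
ΔCt(0 h) = 21.490 − 18.980 = 2.510
ΔCt(24 h) = 22.035 − 18.045 = 3.990
ΔΔCt = 3.990 − 2.510 = 1.480
Fold change = 2^(−1.480) = 0.3585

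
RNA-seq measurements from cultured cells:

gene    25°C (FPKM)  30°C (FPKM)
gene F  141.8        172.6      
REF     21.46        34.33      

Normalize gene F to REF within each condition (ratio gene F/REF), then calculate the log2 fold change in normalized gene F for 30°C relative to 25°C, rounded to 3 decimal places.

gene F/REF (25°C) = 141.8 / 21.46 = 6.6076
gene F/REF (30°C) = 172.6 / 34.33 = 5.0277
Fold change = 5.0277 / 6.6076 = 0.7609
log2(0.7609) = -0.3942

-0.394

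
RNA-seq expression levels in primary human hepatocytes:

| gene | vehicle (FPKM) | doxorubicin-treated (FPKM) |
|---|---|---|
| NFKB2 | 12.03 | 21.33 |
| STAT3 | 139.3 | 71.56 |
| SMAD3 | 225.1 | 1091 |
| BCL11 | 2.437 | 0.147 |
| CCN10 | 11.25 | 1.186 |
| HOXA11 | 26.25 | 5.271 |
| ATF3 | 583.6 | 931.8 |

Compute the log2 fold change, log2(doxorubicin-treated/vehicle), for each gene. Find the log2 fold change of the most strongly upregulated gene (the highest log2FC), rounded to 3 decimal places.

2.277

log2(21.33/12.03) = 0.826  (NFKB2)
log2(71.56/139.3) = -0.961  (STAT3)
log2(1091/225.1) = 2.277  (SMAD3)
log2(0.147/2.437) = -4.051  (BCL11)
log2(1.186/11.25) = -3.246  (CCN10)
log2(5.271/26.25) = -2.316  (HOXA11)
log2(931.8/583.6) = 0.675  (ATF3)
SMAD3 is most strongly upregulated.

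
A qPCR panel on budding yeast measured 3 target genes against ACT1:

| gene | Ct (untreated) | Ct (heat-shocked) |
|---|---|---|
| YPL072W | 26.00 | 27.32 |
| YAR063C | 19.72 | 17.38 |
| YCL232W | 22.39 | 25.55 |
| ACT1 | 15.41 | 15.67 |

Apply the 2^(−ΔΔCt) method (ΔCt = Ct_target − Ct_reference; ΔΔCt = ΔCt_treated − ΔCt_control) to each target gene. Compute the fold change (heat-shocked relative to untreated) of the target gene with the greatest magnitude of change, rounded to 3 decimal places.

0.134

YPL072W: ΔΔCt = (27.32−15.67) − (26.00−15.41) = 11.65 − 10.59 = 1.06; fold change = 2^-1.06 = 0.480
YAR063C: ΔΔCt = (17.38−15.67) − (19.72−15.41) = 1.71 − 4.31 = -2.60; fold change = 2^2.60 = 6.063
YCL232W: ΔΔCt = (25.55−15.67) − (22.39−15.41) = 9.88 − 6.98 = 2.90; fold change = 2^-2.90 = 0.134
YCL232W has the largest |ΔΔCt| = 2.90.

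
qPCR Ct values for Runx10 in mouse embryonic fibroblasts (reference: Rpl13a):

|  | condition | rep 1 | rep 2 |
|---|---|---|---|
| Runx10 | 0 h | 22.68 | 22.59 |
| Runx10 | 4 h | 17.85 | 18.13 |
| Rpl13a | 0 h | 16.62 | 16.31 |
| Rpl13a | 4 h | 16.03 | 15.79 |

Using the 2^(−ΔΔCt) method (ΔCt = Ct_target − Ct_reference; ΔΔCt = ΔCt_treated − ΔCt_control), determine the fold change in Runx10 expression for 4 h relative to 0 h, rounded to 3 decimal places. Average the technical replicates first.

17.030

Mean Ct: Runx10 0 h 22.635; Runx10 4 h 17.990; Rpl13a 0 h 16.465; Rpl13a 4 h 15.910
ΔCt(0 h) = 22.635 − 16.465 = 6.170
ΔCt(4 h) = 17.990 − 15.910 = 2.080
ΔΔCt = 2.080 − 6.170 = -4.090
Fold change = 2^(−(-4.090)) = 2^4.090 = 17.0299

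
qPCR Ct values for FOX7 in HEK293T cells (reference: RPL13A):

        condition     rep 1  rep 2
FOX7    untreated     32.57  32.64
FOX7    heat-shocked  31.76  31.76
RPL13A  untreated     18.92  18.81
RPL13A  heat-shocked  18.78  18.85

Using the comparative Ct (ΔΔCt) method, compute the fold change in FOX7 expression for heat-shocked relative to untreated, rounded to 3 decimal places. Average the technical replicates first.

Mean Ct: FOX7 untreated 32.605; FOX7 heat-shocked 31.760; RPL13A untreated 18.865; RPL13A heat-shocked 18.815
ΔCt(untreated) = 32.605 − 18.865 = 13.740
ΔCt(heat-shocked) = 31.760 − 18.815 = 12.945
ΔΔCt = 12.945 − 13.740 = -0.795
Fold change = 2^(−(-0.795)) = 2^0.795 = 1.7351

1.735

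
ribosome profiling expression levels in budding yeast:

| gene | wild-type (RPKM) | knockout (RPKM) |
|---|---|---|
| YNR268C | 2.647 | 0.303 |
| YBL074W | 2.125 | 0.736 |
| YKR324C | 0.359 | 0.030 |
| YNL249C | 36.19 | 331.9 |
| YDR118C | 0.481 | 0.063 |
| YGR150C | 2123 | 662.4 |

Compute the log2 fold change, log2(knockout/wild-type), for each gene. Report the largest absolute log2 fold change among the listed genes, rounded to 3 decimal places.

log2(0.303/2.647) = -3.127  (YNR268C)
log2(0.736/2.125) = -1.530  (YBL074W)
log2(0.030/0.359) = -3.581  (YKR324C)
log2(331.9/36.19) = 3.197  (YNL249C)
log2(0.063/0.481) = -2.933  (YDR118C)
log2(662.4/2123) = -1.680  (YGR150C)
The largest magnitude belongs to YKR324C.

3.581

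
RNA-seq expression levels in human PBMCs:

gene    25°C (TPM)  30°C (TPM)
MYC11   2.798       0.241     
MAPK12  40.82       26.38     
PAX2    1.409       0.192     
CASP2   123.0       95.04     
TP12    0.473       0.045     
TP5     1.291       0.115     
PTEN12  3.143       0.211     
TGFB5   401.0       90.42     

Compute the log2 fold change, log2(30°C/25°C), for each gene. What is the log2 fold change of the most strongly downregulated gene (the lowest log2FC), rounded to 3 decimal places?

-3.897

log2(0.241/2.798) = -3.537  (MYC11)
log2(26.38/40.82) = -0.630  (MAPK12)
log2(0.192/1.409) = -2.875  (PAX2)
log2(95.04/123.0) = -0.372  (CASP2)
log2(0.045/0.473) = -3.394  (TP12)
log2(0.115/1.291) = -3.489  (TP5)
log2(0.211/3.143) = -3.897  (PTEN12)
log2(90.42/401.0) = -2.149  (TGFB5)
PTEN12 is most strongly downregulated.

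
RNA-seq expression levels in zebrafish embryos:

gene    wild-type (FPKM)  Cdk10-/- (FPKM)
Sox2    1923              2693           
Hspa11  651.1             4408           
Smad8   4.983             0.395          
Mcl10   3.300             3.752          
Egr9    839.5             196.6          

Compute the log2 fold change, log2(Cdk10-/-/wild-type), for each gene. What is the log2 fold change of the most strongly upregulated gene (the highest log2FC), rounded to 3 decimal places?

log2(2693/1923) = 0.486  (Sox2)
log2(4408/651.1) = 2.759  (Hspa11)
log2(0.395/4.983) = -3.657  (Smad8)
log2(3.752/3.300) = 0.185  (Mcl10)
log2(196.6/839.5) = -2.094  (Egr9)
Hspa11 is most strongly upregulated.

2.759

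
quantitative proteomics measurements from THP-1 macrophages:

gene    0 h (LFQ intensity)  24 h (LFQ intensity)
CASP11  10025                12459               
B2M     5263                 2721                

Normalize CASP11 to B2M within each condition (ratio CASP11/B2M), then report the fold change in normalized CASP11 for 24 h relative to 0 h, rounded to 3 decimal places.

CASP11/B2M (0 h) = 10025 / 5263 = 1.9048
CASP11/B2M (24 h) = 12459 / 2721 = 4.5788
Fold change = 4.5788 / 1.9048 = 2.4038

2.404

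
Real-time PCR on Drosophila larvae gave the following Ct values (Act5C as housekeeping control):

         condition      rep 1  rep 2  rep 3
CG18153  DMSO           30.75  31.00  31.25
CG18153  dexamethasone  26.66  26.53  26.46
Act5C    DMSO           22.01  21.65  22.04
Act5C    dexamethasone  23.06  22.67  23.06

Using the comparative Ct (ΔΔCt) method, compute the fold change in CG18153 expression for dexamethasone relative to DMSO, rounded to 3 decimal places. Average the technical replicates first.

44.632

Mean Ct: CG18153 DMSO 31.000; CG18153 dexamethasone 26.550; Act5C DMSO 21.900; Act5C dexamethasone 22.930
ΔCt(DMSO) = 31.000 − 21.900 = 9.100
ΔCt(dexamethasone) = 26.550 − 22.930 = 3.620
ΔΔCt = 3.620 − 9.100 = -5.480
Fold change = 2^(−(-5.480)) = 2^5.480 = 44.6318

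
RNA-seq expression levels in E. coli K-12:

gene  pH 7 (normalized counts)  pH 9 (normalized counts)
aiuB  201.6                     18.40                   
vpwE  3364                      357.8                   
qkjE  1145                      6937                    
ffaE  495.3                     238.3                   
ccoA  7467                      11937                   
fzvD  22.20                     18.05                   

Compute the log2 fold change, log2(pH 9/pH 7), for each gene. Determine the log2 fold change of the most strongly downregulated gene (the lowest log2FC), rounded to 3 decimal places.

log2(18.40/201.6) = -3.454  (aiuB)
log2(357.8/3364) = -3.233  (vpwE)
log2(6937/1145) = 2.599  (qkjE)
log2(238.3/495.3) = -1.056  (ffaE)
log2(11937/7467) = 0.677  (ccoA)
log2(18.05/22.20) = -0.299  (fzvD)
aiuB is most strongly downregulated.

-3.454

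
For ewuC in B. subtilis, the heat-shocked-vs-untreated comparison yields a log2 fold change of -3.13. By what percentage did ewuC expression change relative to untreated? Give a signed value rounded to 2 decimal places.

Fold change = 2^(-3.13) = 0.1142
Percent change = (FC − 1) × 100% = (0.1142 − 1) × 100 = -88.58%

-88.58%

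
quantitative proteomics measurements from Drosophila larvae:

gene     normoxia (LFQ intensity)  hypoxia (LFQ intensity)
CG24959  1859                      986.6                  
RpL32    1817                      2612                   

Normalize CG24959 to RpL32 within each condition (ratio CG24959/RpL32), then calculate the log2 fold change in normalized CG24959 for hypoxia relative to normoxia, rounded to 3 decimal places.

CG24959/RpL32 (normoxia) = 1859 / 1817 = 1.0231
CG24959/RpL32 (hypoxia) = 986.6 / 2612 = 0.37772
Fold change = 0.37772 / 1.0231 = 0.3692
log2(0.3692) = -1.4376

-1.438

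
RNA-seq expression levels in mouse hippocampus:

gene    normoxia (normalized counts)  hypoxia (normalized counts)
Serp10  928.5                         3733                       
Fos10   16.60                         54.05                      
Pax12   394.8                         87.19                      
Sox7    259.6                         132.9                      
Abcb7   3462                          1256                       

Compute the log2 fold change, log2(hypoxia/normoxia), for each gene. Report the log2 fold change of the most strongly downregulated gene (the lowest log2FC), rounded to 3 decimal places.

-2.179

log2(3733/928.5) = 2.007  (Serp10)
log2(54.05/16.60) = 1.703  (Fos10)
log2(87.19/394.8) = -2.179  (Pax12)
log2(132.9/259.6) = -0.966  (Sox7)
log2(1256/3462) = -1.463  (Abcb7)
Pax12 is most strongly downregulated.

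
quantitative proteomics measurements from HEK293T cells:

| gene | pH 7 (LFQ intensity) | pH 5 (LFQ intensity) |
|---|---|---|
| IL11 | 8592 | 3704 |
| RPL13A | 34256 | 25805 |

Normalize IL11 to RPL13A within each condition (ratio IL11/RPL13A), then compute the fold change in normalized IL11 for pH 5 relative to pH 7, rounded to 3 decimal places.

0.572

IL11/RPL13A (pH 7) = 8592 / 34256 = 0.25082
IL11/RPL13A (pH 5) = 3704 / 25805 = 0.14354
Fold change = 0.14354 / 0.25082 = 0.5723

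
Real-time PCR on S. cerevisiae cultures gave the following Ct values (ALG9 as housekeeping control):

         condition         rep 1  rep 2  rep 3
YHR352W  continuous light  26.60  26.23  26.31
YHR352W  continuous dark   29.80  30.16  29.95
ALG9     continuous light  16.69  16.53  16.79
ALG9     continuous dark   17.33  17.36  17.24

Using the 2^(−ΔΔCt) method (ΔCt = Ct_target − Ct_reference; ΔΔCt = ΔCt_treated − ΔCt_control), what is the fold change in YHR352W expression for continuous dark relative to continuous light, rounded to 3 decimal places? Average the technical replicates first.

Mean Ct: YHR352W continuous light 26.380; YHR352W continuous dark 29.970; ALG9 continuous light 16.670; ALG9 continuous dark 17.310
ΔCt(continuous light) = 26.380 − 16.670 = 9.710
ΔCt(continuous dark) = 29.970 − 17.310 = 12.660
ΔΔCt = 12.660 − 9.710 = 2.950
Fold change = 2^(−2.950) = 0.1294

0.129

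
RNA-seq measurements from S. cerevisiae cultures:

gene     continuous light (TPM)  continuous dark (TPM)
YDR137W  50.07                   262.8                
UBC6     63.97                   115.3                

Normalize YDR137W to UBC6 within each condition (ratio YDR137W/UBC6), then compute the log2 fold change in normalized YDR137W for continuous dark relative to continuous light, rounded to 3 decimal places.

1.542

YDR137W/UBC6 (continuous light) = 50.07 / 63.97 = 0.78271
YDR137W/UBC6 (continuous dark) = 262.8 / 115.3 = 2.2793
Fold change = 2.2793 / 0.78271 = 2.9120
log2(2.9120) = 1.5420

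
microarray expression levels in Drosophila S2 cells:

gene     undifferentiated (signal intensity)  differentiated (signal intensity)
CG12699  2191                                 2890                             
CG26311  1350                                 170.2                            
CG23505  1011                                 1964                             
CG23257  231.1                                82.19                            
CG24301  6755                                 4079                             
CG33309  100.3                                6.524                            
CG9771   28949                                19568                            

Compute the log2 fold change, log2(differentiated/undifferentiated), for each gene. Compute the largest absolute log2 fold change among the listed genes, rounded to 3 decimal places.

3.942

log2(2890/2191) = 0.399  (CG12699)
log2(170.2/1350) = -2.988  (CG26311)
log2(1964/1011) = 0.958  (CG23505)
log2(82.19/231.1) = -1.491  (CG23257)
log2(4079/6755) = -0.728  (CG24301)
log2(6.524/100.3) = -3.942  (CG33309)
log2(19568/28949) = -0.565  (CG9771)
The largest magnitude belongs to CG33309.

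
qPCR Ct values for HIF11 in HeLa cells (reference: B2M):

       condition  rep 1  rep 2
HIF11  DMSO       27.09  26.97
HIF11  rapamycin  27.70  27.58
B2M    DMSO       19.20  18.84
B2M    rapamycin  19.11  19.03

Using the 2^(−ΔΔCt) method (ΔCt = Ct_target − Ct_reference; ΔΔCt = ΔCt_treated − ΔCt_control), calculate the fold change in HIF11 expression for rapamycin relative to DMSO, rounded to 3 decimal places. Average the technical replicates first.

Mean Ct: HIF11 DMSO 27.030; HIF11 rapamycin 27.640; B2M DMSO 19.020; B2M rapamycin 19.070
ΔCt(DMSO) = 27.030 − 19.020 = 8.010
ΔCt(rapamycin) = 27.640 − 19.070 = 8.570
ΔΔCt = 8.570 − 8.010 = 0.560
Fold change = 2^(−0.560) = 0.6783

0.678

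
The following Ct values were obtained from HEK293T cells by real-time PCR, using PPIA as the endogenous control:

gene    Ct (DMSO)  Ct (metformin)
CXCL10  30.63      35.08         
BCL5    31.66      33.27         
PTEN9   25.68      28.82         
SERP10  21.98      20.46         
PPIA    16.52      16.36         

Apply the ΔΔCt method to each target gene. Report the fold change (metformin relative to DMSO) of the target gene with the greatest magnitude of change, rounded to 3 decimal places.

0.041

CXCL10: ΔΔCt = (35.08−16.36) − (30.63−16.52) = 18.72 − 14.11 = 4.61; fold change = 2^-4.61 = 0.041
BCL5: ΔΔCt = (33.27−16.36) − (31.66−16.52) = 16.91 − 15.14 = 1.77; fold change = 2^-1.77 = 0.293
PTEN9: ΔΔCt = (28.82−16.36) − (25.68−16.52) = 12.46 − 9.16 = 3.30; fold change = 2^-3.30 = 0.102
SERP10: ΔΔCt = (20.46−16.36) − (21.98−16.52) = 4.10 − 5.46 = -1.36; fold change = 2^1.36 = 2.567
CXCL10 has the largest |ΔΔCt| = 4.61.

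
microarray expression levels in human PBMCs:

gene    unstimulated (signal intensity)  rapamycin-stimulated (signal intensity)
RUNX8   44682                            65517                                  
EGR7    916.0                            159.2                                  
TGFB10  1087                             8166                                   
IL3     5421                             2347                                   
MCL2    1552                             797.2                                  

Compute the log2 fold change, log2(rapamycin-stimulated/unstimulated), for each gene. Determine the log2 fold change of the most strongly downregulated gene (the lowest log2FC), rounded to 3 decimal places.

-2.525

log2(65517/44682) = 0.552  (RUNX8)
log2(159.2/916.0) = -2.525  (EGR7)
log2(8166/1087) = 2.909  (TGFB10)
log2(2347/5421) = -1.208  (IL3)
log2(797.2/1552) = -0.961  (MCL2)
EGR7 is most strongly downregulated.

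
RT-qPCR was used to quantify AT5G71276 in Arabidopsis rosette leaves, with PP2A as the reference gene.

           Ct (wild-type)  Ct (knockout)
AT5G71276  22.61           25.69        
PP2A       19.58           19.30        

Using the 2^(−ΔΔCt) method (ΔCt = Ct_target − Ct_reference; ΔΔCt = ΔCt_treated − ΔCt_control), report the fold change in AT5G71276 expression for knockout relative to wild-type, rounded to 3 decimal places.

ΔCt(wild-type) = 22.610 − 19.580 = 3.030
ΔCt(knockout) = 25.690 − 19.300 = 6.390
ΔΔCt = 6.390 − 3.030 = 3.360
Fold change = 2^(−3.360) = 0.0974

0.097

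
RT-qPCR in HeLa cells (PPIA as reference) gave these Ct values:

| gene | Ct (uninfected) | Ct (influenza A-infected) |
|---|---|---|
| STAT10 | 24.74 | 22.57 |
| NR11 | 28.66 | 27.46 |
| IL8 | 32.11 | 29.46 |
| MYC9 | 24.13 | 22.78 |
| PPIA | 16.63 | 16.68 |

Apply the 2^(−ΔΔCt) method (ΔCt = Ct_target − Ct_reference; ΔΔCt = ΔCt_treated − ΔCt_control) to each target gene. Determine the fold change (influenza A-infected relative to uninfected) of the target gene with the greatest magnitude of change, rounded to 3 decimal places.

STAT10: ΔΔCt = (22.57−16.68) − (24.74−16.63) = 5.89 − 8.11 = -2.22; fold change = 2^2.22 = 4.659
NR11: ΔΔCt = (27.46−16.68) − (28.66−16.63) = 10.78 − 12.03 = -1.25; fold change = 2^1.25 = 2.378
IL8: ΔΔCt = (29.46−16.68) − (32.11−16.63) = 12.78 − 15.48 = -2.70; fold change = 2^2.70 = 6.498
MYC9: ΔΔCt = (22.78−16.68) − (24.13−16.63) = 6.10 − 7.50 = -1.40; fold change = 2^1.40 = 2.639
IL8 has the largest |ΔΔCt| = 2.70.

6.498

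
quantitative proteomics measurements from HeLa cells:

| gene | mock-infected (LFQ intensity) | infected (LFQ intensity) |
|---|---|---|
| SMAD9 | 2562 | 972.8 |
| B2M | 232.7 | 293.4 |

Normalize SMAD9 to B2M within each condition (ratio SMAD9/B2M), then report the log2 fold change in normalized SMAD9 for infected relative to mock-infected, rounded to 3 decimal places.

-1.731

SMAD9/B2M (mock-infected) = 2562 / 232.7 = 11.01
SMAD9/B2M (infected) = 972.8 / 293.4 = 3.3156
Fold change = 3.3156 / 11.01 = 0.3011
log2(0.3011) = -1.7315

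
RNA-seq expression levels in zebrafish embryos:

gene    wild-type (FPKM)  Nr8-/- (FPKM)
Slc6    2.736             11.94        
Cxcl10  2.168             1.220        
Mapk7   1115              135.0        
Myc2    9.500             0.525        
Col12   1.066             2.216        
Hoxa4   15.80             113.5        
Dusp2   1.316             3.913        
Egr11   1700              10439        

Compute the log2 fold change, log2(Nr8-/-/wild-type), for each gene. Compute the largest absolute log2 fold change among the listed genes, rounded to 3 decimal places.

4.178

log2(11.94/2.736) = 2.126  (Slc6)
log2(1.220/2.168) = -0.829  (Cxcl10)
log2(135.0/1115) = -3.046  (Mapk7)
log2(0.525/9.500) = -4.178  (Myc2)
log2(2.216/1.066) = 1.056  (Col12)
log2(113.5/15.80) = 2.845  (Hoxa4)
log2(3.913/1.316) = 1.572  (Dusp2)
log2(10439/1700) = 2.618  (Egr11)
The largest magnitude belongs to Myc2.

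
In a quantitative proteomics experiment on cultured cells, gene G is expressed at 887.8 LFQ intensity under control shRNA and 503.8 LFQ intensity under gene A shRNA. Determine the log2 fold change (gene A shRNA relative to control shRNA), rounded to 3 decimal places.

Fold change = 503.8 / 887.8 = 0.5675
log2(0.5675) = -0.8174

-0.817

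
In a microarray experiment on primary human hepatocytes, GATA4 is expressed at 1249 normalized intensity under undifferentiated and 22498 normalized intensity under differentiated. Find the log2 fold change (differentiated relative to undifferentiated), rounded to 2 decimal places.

Fold change = 22498 / 1249 = 18.0128
log2(18.0128) = 4.171

4.17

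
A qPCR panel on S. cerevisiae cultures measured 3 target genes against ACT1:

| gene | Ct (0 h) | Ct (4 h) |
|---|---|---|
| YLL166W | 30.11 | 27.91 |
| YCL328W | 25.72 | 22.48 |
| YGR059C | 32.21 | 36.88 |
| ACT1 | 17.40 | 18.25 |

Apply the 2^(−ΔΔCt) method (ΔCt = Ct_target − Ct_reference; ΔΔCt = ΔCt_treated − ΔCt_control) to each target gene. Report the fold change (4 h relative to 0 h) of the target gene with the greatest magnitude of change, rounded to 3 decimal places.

YLL166W: ΔΔCt = (27.91−18.25) − (30.11−17.40) = 9.66 − 12.71 = -3.05; fold change = 2^3.05 = 8.282
YCL328W: ΔΔCt = (22.48−18.25) − (25.72−17.40) = 4.23 − 8.32 = -4.09; fold change = 2^4.09 = 17.030
YGR059C: ΔΔCt = (36.88−18.25) − (32.21−17.40) = 18.63 − 14.81 = 3.82; fold change = 2^-3.82 = 0.071
YCL328W has the largest |ΔΔCt| = 4.09.

17.030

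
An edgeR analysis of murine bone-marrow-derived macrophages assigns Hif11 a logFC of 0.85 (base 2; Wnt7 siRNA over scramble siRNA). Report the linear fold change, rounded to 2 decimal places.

1.80

Fold change = 2^(0.85) = 1.803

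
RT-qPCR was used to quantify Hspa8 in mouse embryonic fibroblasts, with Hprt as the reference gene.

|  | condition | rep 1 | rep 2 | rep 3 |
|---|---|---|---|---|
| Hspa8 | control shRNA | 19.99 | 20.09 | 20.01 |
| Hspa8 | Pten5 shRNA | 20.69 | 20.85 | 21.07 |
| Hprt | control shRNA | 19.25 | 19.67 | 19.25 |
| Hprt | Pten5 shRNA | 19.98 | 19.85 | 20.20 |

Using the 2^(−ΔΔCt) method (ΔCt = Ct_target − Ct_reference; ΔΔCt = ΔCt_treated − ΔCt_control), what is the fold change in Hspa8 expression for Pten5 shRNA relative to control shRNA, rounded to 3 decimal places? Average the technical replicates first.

Mean Ct: Hspa8 control shRNA 20.030; Hspa8 Pten5 shRNA 20.870; Hprt control shRNA 19.390; Hprt Pten5 shRNA 20.010
ΔCt(control shRNA) = 20.030 − 19.390 = 0.640
ΔCt(Pten5 shRNA) = 20.870 − 20.010 = 0.860
ΔΔCt = 0.860 − 0.640 = 0.220
Fold change = 2^(−0.220) = 0.8586

0.859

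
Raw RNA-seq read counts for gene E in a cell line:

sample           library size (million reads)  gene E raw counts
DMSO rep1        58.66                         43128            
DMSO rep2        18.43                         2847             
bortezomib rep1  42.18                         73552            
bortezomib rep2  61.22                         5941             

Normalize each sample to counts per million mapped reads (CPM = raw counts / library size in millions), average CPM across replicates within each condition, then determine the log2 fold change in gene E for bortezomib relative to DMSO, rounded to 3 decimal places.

CPM(DMSO rep1) = 43128 / 58.66 = 735.2199
CPM(DMSO rep2) = 2847 / 18.43 = 154.4764
CPM(bortezomib rep1) = 73552 / 42.18 = 1743.7648
CPM(bortezomib rep2) = 5941 / 61.22 = 97.0434
mean CPM(DMSO) = 444.8482; mean CPM(bortezomib) = 920.4041
Fold change = 920.4041 / 444.8482 = 2.06903
log2(2.06903) = 1.0490

1.049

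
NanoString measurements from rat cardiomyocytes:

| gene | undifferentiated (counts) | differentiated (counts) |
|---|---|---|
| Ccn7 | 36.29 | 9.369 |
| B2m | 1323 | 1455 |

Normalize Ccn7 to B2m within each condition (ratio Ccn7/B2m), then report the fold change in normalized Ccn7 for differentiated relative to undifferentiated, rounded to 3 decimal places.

Ccn7/B2m (undifferentiated) = 36.29 / 1323 = 0.02743
Ccn7/B2m (differentiated) = 9.369 / 1455 = 0.0064392
Fold change = 0.0064392 / 0.02743 = 0.2347

0.235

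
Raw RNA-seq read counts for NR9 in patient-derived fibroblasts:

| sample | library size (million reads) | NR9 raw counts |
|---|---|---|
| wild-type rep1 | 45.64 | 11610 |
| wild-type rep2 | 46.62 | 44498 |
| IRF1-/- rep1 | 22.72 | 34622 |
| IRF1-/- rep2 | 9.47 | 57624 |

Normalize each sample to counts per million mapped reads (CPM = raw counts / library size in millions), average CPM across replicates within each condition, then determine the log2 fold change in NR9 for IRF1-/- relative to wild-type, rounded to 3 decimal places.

CPM(wild-type rep1) = 11610 / 45.64 = 254.3821
CPM(wild-type rep2) = 44498 / 46.62 = 954.4831
CPM(IRF1-/- rep1) = 34622 / 22.72 = 1523.8556
CPM(IRF1-/- rep2) = 57624 / 9.47 = 6084.8997
mean CPM(wild-type) = 604.4326; mean CPM(IRF1-/-) = 3804.3777
Fold change = 3804.3777 / 604.4326 = 6.29413
log2(6.29413) = 2.6540

2.654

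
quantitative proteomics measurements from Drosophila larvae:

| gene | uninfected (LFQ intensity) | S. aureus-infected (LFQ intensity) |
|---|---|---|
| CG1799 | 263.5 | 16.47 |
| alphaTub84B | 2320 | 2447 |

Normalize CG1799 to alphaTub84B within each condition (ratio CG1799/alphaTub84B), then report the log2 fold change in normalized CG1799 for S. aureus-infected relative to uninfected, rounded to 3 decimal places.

-4.077

CG1799/alphaTub84B (uninfected) = 263.5 / 2320 = 0.11358
CG1799/alphaTub84B (S. aureus-infected) = 16.47 / 2447 = 0.0067307
Fold change = 0.0067307 / 0.11358 = 0.0593
log2(0.0593) = -4.0768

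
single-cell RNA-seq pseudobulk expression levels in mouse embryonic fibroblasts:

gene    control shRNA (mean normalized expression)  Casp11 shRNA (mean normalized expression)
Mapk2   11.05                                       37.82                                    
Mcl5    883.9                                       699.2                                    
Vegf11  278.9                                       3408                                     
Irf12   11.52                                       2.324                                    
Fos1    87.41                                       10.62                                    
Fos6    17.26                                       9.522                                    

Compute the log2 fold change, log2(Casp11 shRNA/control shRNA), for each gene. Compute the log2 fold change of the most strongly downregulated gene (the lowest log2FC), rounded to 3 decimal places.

-3.041

log2(37.82/11.05) = 1.775  (Mapk2)
log2(699.2/883.9) = -0.338  (Mcl5)
log2(3408/278.9) = 3.611  (Vegf11)
log2(2.324/11.52) = -2.309  (Irf12)
log2(10.62/87.41) = -3.041  (Fos1)
log2(9.522/17.26) = -0.858  (Fos6)
Fos1 is most strongly downregulated.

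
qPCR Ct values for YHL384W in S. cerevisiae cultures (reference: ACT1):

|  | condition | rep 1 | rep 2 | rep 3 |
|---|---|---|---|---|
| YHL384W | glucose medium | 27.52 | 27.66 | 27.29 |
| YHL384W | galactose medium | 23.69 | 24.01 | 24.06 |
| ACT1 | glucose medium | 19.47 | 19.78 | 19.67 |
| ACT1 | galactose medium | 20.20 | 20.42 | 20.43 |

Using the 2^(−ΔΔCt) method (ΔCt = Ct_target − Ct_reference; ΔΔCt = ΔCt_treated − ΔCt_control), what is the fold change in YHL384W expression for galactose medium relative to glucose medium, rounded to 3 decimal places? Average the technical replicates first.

19.427

Mean Ct: YHL384W glucose medium 27.490; YHL384W galactose medium 23.920; ACT1 glucose medium 19.640; ACT1 galactose medium 20.350
ΔCt(glucose medium) = 27.490 − 19.640 = 7.850
ΔCt(galactose medium) = 23.920 − 20.350 = 3.570
ΔΔCt = 3.570 − 7.850 = -4.280
Fold change = 2^(−(-4.280)) = 2^4.280 = 19.4271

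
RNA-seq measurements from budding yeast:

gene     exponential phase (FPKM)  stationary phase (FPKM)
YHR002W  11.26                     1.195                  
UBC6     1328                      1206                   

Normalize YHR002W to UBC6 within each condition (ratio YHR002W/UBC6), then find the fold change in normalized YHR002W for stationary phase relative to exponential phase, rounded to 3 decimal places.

0.117

YHR002W/UBC6 (exponential phase) = 11.26 / 1328 = 0.0084789
YHR002W/UBC6 (stationary phase) = 1.195 / 1206 = 0.00099088
Fold change = 0.00099088 / 0.0084789 = 0.1169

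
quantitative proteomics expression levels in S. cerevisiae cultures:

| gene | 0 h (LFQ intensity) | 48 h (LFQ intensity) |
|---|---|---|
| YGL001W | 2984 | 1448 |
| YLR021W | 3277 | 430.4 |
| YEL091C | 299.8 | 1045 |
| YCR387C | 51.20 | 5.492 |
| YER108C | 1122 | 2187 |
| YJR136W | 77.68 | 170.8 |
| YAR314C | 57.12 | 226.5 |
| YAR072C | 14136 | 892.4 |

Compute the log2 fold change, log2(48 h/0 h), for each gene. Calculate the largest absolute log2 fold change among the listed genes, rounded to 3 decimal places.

3.986

log2(1448/2984) = -1.043  (YGL001W)
log2(430.4/3277) = -2.929  (YLR021W)
log2(1045/299.8) = 1.801  (YEL091C)
log2(5.492/51.20) = -3.221  (YCR387C)
log2(2187/1122) = 0.963  (YER108C)
log2(170.8/77.68) = 1.137  (YJR136W)
log2(226.5/57.12) = 1.987  (YAR314C)
log2(892.4/14136) = -3.986  (YAR072C)
The largest magnitude belongs to YAR072C.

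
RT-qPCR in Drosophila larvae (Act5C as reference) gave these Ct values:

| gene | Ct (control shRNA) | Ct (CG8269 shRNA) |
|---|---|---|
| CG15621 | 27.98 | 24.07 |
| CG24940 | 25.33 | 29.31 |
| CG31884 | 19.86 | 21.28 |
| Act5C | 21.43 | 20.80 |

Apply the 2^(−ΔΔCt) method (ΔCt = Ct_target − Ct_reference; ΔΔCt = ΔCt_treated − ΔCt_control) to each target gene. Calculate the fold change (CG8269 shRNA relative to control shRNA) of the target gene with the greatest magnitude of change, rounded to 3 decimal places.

CG15621: ΔΔCt = (24.07−20.80) − (27.98−21.43) = 3.27 − 6.55 = -3.28; fold change = 2^3.28 = 9.714
CG24940: ΔΔCt = (29.31−20.80) − (25.33−21.43) = 8.51 − 3.90 = 4.61; fold change = 2^-4.61 = 0.041
CG31884: ΔΔCt = (21.28−20.80) − (19.86−21.43) = 0.48 − (-1.57) = 2.05; fold change = 2^-2.05 = 0.241
CG24940 has the largest |ΔΔCt| = 4.61.

0.041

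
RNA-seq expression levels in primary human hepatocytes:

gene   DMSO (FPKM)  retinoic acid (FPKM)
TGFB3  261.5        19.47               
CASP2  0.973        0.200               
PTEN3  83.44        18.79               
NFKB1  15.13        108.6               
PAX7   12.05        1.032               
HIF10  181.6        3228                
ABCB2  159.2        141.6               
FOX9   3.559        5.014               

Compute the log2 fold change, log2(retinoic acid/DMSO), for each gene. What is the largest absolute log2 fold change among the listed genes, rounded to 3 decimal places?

log2(19.47/261.5) = -3.747  (TGFB3)
log2(0.200/0.973) = -2.282  (CASP2)
log2(18.79/83.44) = -2.151  (PTEN3)
log2(108.6/15.13) = 2.844  (NFKB1)
log2(1.032/12.05) = -3.546  (PAX7)
log2(3228/181.6) = 4.152  (HIF10)
log2(141.6/159.2) = -0.169  (ABCB2)
log2(5.014/3.559) = 0.494  (FOX9)
The largest magnitude belongs to HIF10.

4.152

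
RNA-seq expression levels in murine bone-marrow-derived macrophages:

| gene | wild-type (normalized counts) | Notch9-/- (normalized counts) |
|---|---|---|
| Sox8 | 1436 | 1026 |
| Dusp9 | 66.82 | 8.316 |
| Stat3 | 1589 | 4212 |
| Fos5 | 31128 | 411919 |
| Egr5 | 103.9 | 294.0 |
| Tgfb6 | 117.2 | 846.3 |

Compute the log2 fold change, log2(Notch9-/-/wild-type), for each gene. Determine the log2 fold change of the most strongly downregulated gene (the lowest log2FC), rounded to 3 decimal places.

-3.006

log2(1026/1436) = -0.485  (Sox8)
log2(8.316/66.82) = -3.006  (Dusp9)
log2(4212/1589) = 1.406  (Stat3)
log2(411919/31128) = 3.726  (Fos5)
log2(294.0/103.9) = 1.501  (Egr5)
log2(846.3/117.2) = 2.852  (Tgfb6)
Dusp9 is most strongly downregulated.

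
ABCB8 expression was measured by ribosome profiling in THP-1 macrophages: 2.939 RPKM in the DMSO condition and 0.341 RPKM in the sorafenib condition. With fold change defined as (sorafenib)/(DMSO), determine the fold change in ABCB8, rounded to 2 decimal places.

Fold change = 0.341 / 2.939 = 0.116
ABCB8 is downregulated.

0.12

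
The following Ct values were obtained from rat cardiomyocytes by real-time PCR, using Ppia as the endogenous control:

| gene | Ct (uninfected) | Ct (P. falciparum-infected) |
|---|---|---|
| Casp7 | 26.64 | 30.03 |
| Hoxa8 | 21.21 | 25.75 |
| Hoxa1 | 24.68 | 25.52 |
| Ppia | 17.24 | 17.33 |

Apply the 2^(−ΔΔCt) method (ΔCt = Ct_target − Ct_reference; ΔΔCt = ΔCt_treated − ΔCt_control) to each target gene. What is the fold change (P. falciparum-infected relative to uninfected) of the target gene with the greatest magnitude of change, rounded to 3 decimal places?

Casp7: ΔΔCt = (30.03−17.33) − (26.64−17.24) = 12.70 − 9.40 = 3.30; fold change = 2^-3.30 = 0.102
Hoxa8: ΔΔCt = (25.75−17.33) − (21.21−17.24) = 8.42 − 3.97 = 4.45; fold change = 2^-4.45 = 0.046
Hoxa1: ΔΔCt = (25.52−17.33) − (24.68−17.24) = 8.19 − 7.44 = 0.75; fold change = 2^-0.75 = 0.595
Hoxa8 has the largest |ΔΔCt| = 4.45.

0.046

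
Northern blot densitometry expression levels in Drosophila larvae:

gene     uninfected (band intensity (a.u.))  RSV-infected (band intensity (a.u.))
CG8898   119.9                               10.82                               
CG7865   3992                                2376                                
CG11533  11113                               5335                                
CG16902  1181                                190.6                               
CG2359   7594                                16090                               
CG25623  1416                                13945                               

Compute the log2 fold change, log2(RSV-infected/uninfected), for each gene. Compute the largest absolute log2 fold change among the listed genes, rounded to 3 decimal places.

log2(10.82/119.9) = -3.470  (CG8898)
log2(2376/3992) = -0.749  (CG7865)
log2(5335/11113) = -1.059  (CG11533)
log2(190.6/1181) = -2.631  (CG16902)
log2(16090/7594) = 1.083  (CG2359)
log2(13945/1416) = 3.300  (CG25623)
The largest magnitude belongs to CG8898.

3.470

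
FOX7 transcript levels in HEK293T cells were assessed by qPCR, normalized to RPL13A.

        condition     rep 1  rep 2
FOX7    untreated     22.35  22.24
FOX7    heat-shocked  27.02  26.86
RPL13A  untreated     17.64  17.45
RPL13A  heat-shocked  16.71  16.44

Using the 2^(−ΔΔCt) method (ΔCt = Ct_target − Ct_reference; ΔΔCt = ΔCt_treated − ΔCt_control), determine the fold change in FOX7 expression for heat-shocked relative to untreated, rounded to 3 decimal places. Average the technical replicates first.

Mean Ct: FOX7 untreated 22.295; FOX7 heat-shocked 26.940; RPL13A untreated 17.545; RPL13A heat-shocked 16.575
ΔCt(untreated) = 22.295 − 17.545 = 4.750
ΔCt(heat-shocked) = 26.940 − 16.575 = 10.365
ΔΔCt = 10.365 − 4.750 = 5.615
Fold change = 2^(−5.615) = 0.0204

0.020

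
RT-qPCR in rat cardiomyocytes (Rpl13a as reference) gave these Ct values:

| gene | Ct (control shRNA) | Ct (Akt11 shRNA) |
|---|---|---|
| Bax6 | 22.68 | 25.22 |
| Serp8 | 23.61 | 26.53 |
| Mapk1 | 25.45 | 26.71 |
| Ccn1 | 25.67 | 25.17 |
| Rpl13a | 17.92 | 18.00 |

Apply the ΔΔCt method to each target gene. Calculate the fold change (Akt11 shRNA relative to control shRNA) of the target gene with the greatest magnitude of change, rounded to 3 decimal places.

Bax6: ΔΔCt = (25.22−18.00) − (22.68−17.92) = 7.22 − 4.76 = 2.46; fold change = 2^-2.46 = 0.182
Serp8: ΔΔCt = (26.53−18.00) − (23.61−17.92) = 8.53 − 5.69 = 2.84; fold change = 2^-2.84 = 0.140
Mapk1: ΔΔCt = (26.71−18.00) − (25.45−17.92) = 8.71 − 7.53 = 1.18; fold change = 2^-1.18 = 0.441
Ccn1: ΔΔCt = (25.17−18.00) − (25.67−17.92) = 7.17 − 7.75 = -0.58; fold change = 2^0.58 = 1.495
Serp8 has the largest |ΔΔCt| = 2.84.

0.140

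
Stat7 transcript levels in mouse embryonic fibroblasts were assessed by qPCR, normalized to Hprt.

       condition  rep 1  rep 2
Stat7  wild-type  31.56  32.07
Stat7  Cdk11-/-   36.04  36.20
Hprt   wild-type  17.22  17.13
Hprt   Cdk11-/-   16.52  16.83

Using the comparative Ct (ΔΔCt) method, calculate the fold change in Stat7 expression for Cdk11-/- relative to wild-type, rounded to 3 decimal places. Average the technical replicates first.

0.036

Mean Ct: Stat7 wild-type 31.815; Stat7 Cdk11-/- 36.120; Hprt wild-type 17.175; Hprt Cdk11-/- 16.675
ΔCt(wild-type) = 31.815 − 17.175 = 14.640
ΔCt(Cdk11-/-) = 36.120 − 16.675 = 19.445
ΔΔCt = 19.445 − 14.640 = 4.805
Fold change = 2^(−4.805) = 0.0358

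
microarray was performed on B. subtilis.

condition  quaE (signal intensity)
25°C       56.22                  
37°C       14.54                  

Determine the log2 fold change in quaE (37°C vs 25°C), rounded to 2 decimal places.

-1.95

Fold change = 14.54 / 56.22 = 0.2586
log2(0.2586) = -1.951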